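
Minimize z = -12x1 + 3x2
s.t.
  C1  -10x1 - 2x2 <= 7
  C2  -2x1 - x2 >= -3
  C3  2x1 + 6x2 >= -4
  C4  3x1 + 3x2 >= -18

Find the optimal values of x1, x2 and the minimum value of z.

x1 = 11/5, x2 = -7/5, minimum z = -153/5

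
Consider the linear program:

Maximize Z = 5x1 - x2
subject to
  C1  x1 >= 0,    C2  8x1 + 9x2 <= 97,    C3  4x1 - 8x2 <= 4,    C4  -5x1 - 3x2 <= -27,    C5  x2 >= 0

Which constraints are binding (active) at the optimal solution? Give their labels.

C2 and C3

Extreme points and Z = 5x1 - x2:
  (0, 97/9) → Z = -97/9
  (0, 9) → Z = -9
  (203/25, 89/25) → Z = 926/25
  (57/13, 22/13) → Z = 263/13

The maximum is at (203/25, 89/25). Substituting into each constraint, equality holds for C2 and C3; the remaining constraints have slack.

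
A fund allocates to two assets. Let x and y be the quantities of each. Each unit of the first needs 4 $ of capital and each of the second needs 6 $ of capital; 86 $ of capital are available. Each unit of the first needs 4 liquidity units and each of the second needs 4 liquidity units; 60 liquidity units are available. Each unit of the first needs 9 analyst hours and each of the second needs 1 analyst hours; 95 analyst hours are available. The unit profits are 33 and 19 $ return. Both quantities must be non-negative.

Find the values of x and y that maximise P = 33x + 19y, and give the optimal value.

x = 10, y = 5, maximum P = 425

Feasible corners and P = 33x + 19y:
  (0, 0) → P = 0
  (0, 43/3) → P = 817/3
  (95/9, 0) → P = 1045/3
  (2, 13) → P = 313
  (10, 5) → P = 425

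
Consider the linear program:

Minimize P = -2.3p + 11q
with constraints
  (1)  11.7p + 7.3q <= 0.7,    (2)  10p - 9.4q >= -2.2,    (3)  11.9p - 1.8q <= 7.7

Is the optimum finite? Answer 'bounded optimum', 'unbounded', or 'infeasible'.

unbounded

From the feasible point (-474/9149, 1637/9149), moving in the direction (-1.8, -11.9) keeps every constraint satisfied while P decreases without bound.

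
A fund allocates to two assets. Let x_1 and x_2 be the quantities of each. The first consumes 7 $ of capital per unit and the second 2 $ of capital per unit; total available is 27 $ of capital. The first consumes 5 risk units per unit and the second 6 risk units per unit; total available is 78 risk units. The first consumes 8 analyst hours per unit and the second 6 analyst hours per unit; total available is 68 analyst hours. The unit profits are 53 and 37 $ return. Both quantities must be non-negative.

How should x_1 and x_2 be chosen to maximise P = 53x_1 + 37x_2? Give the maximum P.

Feasible corners and P = 53x_1 + 37x_2:
  (0, 0) → P = 0
  (0, 34/3) → P = 1258/3
  (27/7, 0) → P = 1431/7
  (1, 10) → P = 423

At the optimal vertex, 7x_1 + 2x_2 = 27 and 8x_1 + 6x_2 = 68.
Solving simultaneously gives x_1 = 1, x_2 = 10.

x_1 = 1, x_2 = 10, maximum P = 423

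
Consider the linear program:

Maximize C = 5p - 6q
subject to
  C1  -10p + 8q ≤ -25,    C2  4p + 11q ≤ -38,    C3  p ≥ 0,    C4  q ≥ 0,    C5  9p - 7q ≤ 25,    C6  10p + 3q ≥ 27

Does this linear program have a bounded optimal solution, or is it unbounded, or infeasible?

infeasible

The boundaries -10p + 8q = -25 and 9p - 7q = 25 meet at (25/2, 25/2), but that point violates 4p + 11q ≤ -38. Every candidate vertex is excluded by some other constraint, so the feasible region is empty.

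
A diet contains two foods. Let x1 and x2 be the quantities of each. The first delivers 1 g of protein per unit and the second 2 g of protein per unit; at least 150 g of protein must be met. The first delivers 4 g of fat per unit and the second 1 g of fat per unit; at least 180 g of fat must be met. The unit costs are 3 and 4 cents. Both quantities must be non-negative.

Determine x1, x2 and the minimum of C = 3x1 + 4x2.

Feasible corners and C = 3x1 + 4x2:
  (0, 180) → C = 720
  (150, 0) → C = 450
  (30, 60) → C = 330
The feasible region is unbounded (it extends along (0, 1), (1, 0)), but C strictly increases along every unbounded feasible direction, so there is no improving ray and the minimum is attained at a vertex.

x1 = 30, x2 = 60, minimum C = 330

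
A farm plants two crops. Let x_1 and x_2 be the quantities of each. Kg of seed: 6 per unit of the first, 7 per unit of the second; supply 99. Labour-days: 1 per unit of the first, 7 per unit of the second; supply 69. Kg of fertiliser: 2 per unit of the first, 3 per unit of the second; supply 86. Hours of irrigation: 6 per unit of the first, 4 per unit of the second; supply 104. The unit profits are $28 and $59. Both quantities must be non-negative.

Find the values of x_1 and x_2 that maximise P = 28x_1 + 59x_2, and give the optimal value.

The optimum lies where 6x_1 + 7x_2 = 99 and x_1 + 7x_2 = 69.
Solving simultaneously gives x_1 = 6, x_2 = 9.

x_1 = 6, x_2 = 9, maximum P = 699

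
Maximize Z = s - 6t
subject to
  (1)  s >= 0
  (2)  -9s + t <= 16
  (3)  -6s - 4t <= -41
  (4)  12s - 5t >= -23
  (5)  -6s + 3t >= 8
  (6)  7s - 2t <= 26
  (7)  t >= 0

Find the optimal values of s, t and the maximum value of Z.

Feasible corners and Z = s - 6t:
  (113/78, 105/13) → Z = -3667/78
  (13/6, 7) → Z = -239/6
  (16, 43) → Z = -242
  (94/9, 212/9) → Z = -1178/9

The binding constraints are -6s - 4t = -41 and -6s + 3t = 8.
Solving simultaneously gives s = 13/6, t = 7.

s = 13/6, t = 7, maximum Z = -239/6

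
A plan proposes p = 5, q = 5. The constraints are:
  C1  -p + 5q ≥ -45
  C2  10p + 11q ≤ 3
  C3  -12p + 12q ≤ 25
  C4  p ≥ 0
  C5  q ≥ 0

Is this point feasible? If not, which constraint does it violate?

not feasible — violates C2

Constraint C2: 10p + 11q = 105, which is not ≤ 3. All other constraints are satisfied.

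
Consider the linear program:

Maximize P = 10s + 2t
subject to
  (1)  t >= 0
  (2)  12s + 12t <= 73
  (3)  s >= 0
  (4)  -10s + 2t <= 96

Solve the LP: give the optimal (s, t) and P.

s = 73/12, t = 0, maximum P = 365/6

Extreme points and P = 10s + 2t:
  (73/12, 0) → P = 365/6
  (0, 0) → P = 0
  (0, 73/12) → P = 73/6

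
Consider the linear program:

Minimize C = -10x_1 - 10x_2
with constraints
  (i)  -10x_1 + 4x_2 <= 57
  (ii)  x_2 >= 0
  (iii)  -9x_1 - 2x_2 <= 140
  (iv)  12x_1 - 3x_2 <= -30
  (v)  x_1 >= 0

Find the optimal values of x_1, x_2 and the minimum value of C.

Vertices and C = -10x_1 - 10x_2:
  (17/6, 64/3) → C = -725/3
  (0, 57/4) → C = -285/2
  (0, 10) → C = -100

The optimum lies where -10x_1 + 4x_2 = 57 and 12x_1 - 3x_2 = -30.
Solving simultaneously gives x_1 = 17/6, x_2 = 64/3.

x_1 = 17/6, x_2 = 64/3, minimum C = -725/3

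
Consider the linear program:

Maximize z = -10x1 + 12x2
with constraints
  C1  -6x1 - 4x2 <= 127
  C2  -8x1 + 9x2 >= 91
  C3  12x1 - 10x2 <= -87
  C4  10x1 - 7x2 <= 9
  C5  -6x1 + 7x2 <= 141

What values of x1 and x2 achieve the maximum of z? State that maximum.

Extreme points and z = -10x1 + 12x2:
  (-1507/86, -235/43) → z = 4715/43
  (-1453/66, 14/11) → z = 7769/33
  (127/28, 99/7) → z = 1741/14
  (267/8, 195/4) → z = 1005/4

At the optimal vertex, 12x1 - 10x2 = -87 and -6x1 + 7x2 = 141.
Solving simultaneously gives x1 = 267/8, x2 = 195/4.

x1 = 267/8, x2 = 195/4, maximum z = 1005/4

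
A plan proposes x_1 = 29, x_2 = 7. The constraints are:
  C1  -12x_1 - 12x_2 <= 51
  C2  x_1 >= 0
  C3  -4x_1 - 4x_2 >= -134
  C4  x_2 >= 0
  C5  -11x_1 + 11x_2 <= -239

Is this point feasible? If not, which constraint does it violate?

Constraint C3: -4x_1 - 4x_2 = -144, which is not ≥ -134. All other constraints are satisfied.

not feasible — violates C3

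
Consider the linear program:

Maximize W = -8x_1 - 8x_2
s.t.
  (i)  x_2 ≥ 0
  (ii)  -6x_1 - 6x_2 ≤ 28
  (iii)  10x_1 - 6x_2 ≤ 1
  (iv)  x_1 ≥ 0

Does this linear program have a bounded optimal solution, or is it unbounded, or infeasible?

bounded optimum

Extreme points and W = -8x_1 - 8x_2:
  (1/10, 0) → W = -4/5
  (0, 0) → W = 0
The feasible region has finitely many vertices and no improving ray; the maximum is 0 at (0, 0).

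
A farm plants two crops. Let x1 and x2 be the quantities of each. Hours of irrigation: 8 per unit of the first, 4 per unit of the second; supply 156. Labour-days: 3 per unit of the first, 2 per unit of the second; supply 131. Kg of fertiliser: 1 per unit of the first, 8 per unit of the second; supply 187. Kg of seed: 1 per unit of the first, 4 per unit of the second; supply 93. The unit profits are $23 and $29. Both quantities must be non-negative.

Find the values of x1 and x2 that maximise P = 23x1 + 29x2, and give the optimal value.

x1 = 9, x2 = 21, maximum P = 816

Vertices and P = 23x1 + 29x2:
  (0, 0) → P = 0
  (0, 93/4) → P = 2697/4
  (39/2, 0) → P = 897/2
  (9, 21) → P = 816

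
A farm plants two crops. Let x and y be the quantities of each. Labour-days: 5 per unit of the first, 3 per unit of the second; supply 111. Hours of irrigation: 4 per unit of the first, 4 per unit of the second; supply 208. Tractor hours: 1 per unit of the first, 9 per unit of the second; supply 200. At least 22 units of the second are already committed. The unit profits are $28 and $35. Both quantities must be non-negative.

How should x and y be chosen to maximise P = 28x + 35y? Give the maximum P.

x = 2, y = 22, maximum P = 826

Vertices and P = 28x + 35y:
  (0, 200/9) → P = 7000/9
  (0, 22) → P = 770
  (2, 22) → P = 826

The binding constraints are x + 9y = 200 and y = 22.
Solving simultaneously gives x = 2, y = 22.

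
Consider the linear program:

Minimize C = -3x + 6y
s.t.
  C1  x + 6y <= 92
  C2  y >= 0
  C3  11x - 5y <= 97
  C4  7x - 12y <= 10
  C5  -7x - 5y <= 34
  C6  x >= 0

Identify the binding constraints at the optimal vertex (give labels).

C2 and C4

Corner points and C = -3x + 6y:
  (1042/71, 915/71) → C = 2364/71
  (0, 46/3) → C = 92
  (10/7, 0) → C = -30/7
  (0, 0) → C = 0
  (1114/97, 569/97) → C = 72/97

The minimum is at (10/7, 0). Substituting into each constraint, equality holds for C2 and C4; the remaining constraints have slack.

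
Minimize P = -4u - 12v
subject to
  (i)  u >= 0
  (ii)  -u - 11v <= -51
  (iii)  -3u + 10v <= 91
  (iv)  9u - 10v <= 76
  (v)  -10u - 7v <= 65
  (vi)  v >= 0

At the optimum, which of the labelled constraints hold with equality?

Corner points and P = -4u - 12v:
  (0, 51/11) → P = -612/11
  (0, 91/10) → P = -546/5
  (1346/109, 383/109) → P = -9980/109
  (167/6, 349/20) → P = -4811/15

The minimum is at (167/6, 349/20). Substituting into each constraint, equality holds for (iii) and (iv); the remaining constraints have slack.

(iii) and (iv)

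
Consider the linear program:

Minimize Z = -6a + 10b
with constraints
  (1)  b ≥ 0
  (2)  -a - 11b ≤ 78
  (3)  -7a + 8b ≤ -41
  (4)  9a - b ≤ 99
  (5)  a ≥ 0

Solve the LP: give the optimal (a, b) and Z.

a = 11, b = 0, minimum Z = -66

Feasible corners and Z = -6a + 10b:
  (41/7, 0) → Z = -246/7
  (11, 0) → Z = -66
  (751/65, 324/65) → Z = -1266/65

The binding constraints are b = 0 and 9a - b = 99.
Solving simultaneously gives a = 11, b = 0.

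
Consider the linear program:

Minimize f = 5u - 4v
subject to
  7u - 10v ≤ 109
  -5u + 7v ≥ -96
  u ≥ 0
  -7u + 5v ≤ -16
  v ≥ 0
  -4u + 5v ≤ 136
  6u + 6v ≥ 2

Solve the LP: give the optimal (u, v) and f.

Feasible corners and f = 5u - 4v:
  (197, 127) → f = 477
  (109/7, 0) → f = 545/7
  (16/7, 0) → f = 80/7
  (152/3, 1016/15) → f = -88/5
The feasible region is unbounded (it extends along (5, 4), (7, 5)), but f strictly increases along every unbounded feasible direction, so there is no improving ray and the minimum is attained at a vertex.

The optimum lies where -7u + 5v = -16 and -4u + 5v = 136.
Solving simultaneously gives u = 152/3, v = 1016/15.

u = 152/3, v = 1016/15, minimum f = -88/5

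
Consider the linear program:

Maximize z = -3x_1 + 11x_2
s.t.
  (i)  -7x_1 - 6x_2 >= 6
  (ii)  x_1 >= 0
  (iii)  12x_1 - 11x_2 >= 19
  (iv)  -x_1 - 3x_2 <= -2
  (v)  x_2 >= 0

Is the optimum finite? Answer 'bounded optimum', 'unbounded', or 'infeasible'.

The boundaries 12x_1 - 11x_2 = 19 and -x_1 - 3x_2 = -2 meet at (79/47, 5/47), but that point violates -7x_1 - 6x_2 ≥ 6. Every candidate vertex is excluded by some other constraint, so the feasible region is empty.

infeasible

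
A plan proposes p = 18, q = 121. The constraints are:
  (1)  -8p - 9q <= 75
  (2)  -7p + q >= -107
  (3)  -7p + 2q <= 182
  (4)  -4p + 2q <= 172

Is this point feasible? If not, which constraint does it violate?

(1): -1233 ≤ 75 ✓
(2): -5 ≥ -107 ✓
(3): 116 ≤ 182 ✓
(4): 170 ≤ 172 ✓

feasible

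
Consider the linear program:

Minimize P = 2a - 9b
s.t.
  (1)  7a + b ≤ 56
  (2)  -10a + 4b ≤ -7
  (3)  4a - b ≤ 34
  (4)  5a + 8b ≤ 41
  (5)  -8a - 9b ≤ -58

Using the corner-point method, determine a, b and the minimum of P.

a = 5, b = 2, minimum P = -8

Extreme points and P = 2a - 9b:
  (407/51, 7/51) → P = 751/51
  (446/55, -42/55) → P = 254/11
  (5, 2) → P = -8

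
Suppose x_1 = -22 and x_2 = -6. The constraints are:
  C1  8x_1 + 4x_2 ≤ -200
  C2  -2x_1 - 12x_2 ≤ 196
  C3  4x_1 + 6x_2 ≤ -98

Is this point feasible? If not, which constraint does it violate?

C1: -200 ≤ -200 ✓
C2: 116 ≤ 196 ✓
C3: -124 ≤ -98 ✓

feasible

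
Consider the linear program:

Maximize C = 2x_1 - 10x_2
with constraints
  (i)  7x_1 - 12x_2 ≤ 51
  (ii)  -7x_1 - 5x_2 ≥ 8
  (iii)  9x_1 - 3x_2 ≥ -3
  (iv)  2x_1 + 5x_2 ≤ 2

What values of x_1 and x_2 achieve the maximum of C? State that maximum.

x_1 = -63/29, x_2 = -160/29, maximum C = 1474/29

Feasible corners and C = 2x_1 - 10x_2:
  (159/119, -59/17) → C = 4448/119
  (-63/29, -160/29) → C = 1474/29
  (-13/22, -17/22) → C = 72/11

At the optimal vertex, 7x_1 - 12x_2 = 51 and 9x_1 - 3x_2 = -3.
Solving simultaneously gives x_1 = -63/29, x_2 = -160/29.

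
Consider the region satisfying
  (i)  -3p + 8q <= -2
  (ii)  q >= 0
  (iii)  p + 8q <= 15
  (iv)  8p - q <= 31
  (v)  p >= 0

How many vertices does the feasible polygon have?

3

Pairwise boundary intersections that survive every other constraint:
  (2/3, 0)
  (246/61, 77/61)
  (31/8, 0)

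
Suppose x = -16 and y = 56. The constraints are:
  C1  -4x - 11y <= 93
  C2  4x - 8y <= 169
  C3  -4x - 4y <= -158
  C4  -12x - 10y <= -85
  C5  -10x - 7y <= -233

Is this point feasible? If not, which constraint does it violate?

not feasible — violates C5

Constraint C5: -10x - 7y = -232, which is not ≤ -233. All other constraints are satisfied.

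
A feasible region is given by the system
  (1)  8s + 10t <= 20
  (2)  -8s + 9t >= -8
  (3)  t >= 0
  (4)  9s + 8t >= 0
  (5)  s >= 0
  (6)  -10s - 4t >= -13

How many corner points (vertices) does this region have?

Pairwise boundary intersections that survive every other constraint:
  (0, 2)
  (25/34, 24/17)
  (1, 0)
  (149/122, 12/61)
  (0, 0)

5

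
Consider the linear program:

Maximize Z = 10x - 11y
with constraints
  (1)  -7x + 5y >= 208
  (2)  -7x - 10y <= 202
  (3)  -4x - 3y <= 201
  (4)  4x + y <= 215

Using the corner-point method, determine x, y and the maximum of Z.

Extreme points and Z = 10x - 11y:
  (-206/7, 2/5) → Z = -10454/35
  (289/9, 779/9) → Z = -631
  (-1404/19, 599/19) → Z = -20629/19
The feasible region is unbounded (it extends along (-3, 4), (-1, 4)), but Z strictly decreases along every unbounded feasible direction, so there is no improving ray and the maximum is attained at a vertex.

The binding constraints are -7x + 5y = 208 and -7x - 10y = 202.
Solving simultaneously gives x = -206/7, y = 2/5.

x = -206/7, y = 2/5, maximum Z = -10454/35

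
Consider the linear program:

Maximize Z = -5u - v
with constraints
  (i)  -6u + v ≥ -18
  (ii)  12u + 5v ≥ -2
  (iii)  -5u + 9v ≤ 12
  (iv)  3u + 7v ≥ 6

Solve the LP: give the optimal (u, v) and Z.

u = -15/31, v = 33/31, maximum Z = 42/31

Extreme points and Z = -5u - v:
  (174/49, 162/49) → Z = -1032/49
  (44/15, -2/5) → Z = -214/15
  (-15/31, 33/31) → Z = 42/31

At the optimal vertex, -5u + 9v = 12 and 3u + 7v = 6.
Solving simultaneously gives u = -15/31, v = 33/31.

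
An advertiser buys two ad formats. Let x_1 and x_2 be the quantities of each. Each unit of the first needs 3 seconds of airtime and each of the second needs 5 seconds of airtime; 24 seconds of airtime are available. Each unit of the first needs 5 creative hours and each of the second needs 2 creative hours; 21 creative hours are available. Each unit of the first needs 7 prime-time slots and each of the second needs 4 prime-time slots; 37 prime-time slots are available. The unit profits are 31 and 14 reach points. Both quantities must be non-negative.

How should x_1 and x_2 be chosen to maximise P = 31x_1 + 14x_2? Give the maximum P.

x_1 = 3, x_2 = 3, maximum P = 135

Corner points and P = 31x_1 + 14x_2:
  (0, 0) → P = 0
  (0, 24/5) → P = 336/5
  (21/5, 0) → P = 651/5
  (3, 3) → P = 135

At the optimal vertex, 3x_1 + 5x_2 = 24 and 5x_1 + 2x_2 = 21.
Solving simultaneously gives x_1 = 3, x_2 = 3.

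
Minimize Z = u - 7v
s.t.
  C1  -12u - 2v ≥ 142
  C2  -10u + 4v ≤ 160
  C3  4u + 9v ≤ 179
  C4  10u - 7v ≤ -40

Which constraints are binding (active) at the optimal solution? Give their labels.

Extreme points and Z = u - 7v:
  (-222/17, 125/17) → Z = -1097/17
  (-537/52, -235/26) → Z = 2753/52
  (-32, -40) → Z = 248

The minimum is at (-222/17, 125/17). Substituting into each constraint, equality holds for C1 and C2; the remaining constraints have slack.

C1 and C2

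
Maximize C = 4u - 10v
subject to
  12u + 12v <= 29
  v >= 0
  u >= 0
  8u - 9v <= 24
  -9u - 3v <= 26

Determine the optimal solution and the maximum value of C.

u = 29/12, v = 0, maximum C = 29/3

Vertices and C = 4u - 10v:
  (29/12, 0) → C = 29/3
  (0, 29/12) → C = -145/6
  (0, 0) → C = 0

The optimum lies where 12u + 12v = 29 and v = 0.
Solving simultaneously gives u = 29/12, v = 0.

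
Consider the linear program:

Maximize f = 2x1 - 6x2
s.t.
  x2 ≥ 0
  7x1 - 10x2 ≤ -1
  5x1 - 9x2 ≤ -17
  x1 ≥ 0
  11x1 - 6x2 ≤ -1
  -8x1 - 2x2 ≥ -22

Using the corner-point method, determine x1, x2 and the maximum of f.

Corner points and f = 2x1 - 6x2:
  (0, 17/9) → f = -34/3
  (31/23, 182/69) → f = -302/23
  (0, 11) → f = -66
  (13/7, 25/7) → f = -124/7

The binding constraints are 5x1 - 9x2 = -17 and x1 = 0.
Solving simultaneously gives x1 = 0, x2 = 17/9.

x1 = 0, x2 = 17/9, maximum f = -34/3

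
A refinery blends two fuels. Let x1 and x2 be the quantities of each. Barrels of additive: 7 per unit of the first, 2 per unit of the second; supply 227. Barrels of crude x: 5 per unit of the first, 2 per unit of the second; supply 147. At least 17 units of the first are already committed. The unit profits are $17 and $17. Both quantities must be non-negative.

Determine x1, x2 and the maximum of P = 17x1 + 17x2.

At the optimal vertex, 5x1 + 2x2 = 147 and x1 = 17.
Solving simultaneously gives x1 = 17, x2 = 31.

x1 = 17, x2 = 31, maximum P = 816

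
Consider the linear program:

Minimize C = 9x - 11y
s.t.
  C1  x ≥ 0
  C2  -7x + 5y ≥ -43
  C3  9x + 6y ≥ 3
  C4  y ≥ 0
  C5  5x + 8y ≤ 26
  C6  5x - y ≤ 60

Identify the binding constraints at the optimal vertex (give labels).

C1 and C5

Vertices and C = 9x - 11y:
  (0, 1/2) → C = -11/2
  (0, 13/4) → C = -143/4
  (1/3, 0) → C = 3
  (26/5, 0) → C = 234/5

The minimum is at (0, 13/4). Substituting into each constraint, equality holds for C1 and C5; the remaining constraints have slack.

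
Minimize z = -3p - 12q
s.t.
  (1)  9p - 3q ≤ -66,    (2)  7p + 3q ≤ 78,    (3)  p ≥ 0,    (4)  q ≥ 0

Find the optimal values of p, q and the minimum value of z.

Vertices and z = -3p - 12q:
  (3/4, 97/4) → z = -1173/4
  (0, 22) → z = -264
  (0, 26) → z = -312

p = 0, q = 26, minimum z = -312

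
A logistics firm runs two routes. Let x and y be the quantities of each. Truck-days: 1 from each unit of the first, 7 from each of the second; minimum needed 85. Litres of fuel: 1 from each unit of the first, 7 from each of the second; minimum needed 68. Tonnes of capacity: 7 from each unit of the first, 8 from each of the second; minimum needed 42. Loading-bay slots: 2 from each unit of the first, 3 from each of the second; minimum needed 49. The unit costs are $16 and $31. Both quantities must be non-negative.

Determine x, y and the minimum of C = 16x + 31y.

Extreme points and C = 16x + 31y:
  (0, 49/3) → C = 1519/3
  (85, 0) → C = 1360
  (8, 11) → C = 469
The feasible region is unbounded (it extends along (0, 1), (1, 0)), but C strictly increases along every unbounded feasible direction, so there is no improving ray and the minimum is attained at a vertex.

x = 8, y = 11, minimum C = 469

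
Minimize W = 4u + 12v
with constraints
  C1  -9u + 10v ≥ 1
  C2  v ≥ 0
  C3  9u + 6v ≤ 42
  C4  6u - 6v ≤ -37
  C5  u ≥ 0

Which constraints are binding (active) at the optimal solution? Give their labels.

Feasible corners and W = 4u + 12v:
  (1/3, 13/2) → W = 238/3
  (0, 7) → W = 84
  (0, 37/6) → W = 74

The minimum is at (0, 37/6). Substituting into each constraint, equality holds for C4 and C5; the remaining constraints have slack.

C4 and C5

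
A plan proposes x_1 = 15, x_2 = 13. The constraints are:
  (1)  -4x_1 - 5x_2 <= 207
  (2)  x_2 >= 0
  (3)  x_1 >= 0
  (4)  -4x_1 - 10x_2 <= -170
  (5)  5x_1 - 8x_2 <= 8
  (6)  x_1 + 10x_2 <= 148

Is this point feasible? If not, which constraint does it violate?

feasible

(1): -125 ≤ 207 ✓
(2): 13 ≥ 0 ✓
(3): 15 ≥ 0 ✓
(4): -190 ≤ -170 ✓
(5): -29 ≤ 8 ✓
(6): 145 ≤ 148 ✓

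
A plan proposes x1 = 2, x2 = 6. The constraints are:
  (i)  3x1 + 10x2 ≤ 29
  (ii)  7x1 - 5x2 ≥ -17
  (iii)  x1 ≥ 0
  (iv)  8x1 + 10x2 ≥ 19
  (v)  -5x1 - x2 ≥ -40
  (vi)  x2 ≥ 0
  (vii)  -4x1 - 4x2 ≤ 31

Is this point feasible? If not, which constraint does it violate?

not feasible — violates (i)

Constraint (i): 3x1 + 10x2 = 66, which is not ≤ 29. All other constraints are satisfied.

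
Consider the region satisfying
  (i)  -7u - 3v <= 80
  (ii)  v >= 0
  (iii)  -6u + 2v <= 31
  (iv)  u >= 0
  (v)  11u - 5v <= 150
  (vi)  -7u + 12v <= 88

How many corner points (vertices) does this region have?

4

Of the 15 pairwise boundary intersections, those satisfying every inequality are:
  (0, 0)
  (150/11, 0)
  (0, 22/3)
  (2240/97, 2018/97)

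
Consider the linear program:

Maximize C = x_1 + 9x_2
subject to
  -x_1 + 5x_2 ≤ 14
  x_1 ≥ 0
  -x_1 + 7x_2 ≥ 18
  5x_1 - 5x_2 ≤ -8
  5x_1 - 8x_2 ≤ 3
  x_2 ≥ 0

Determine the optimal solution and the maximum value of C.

Vertices and C = x_1 + 9x_2:
  (0, 14/5) → C = 126/5
  (3/2, 31/10) → C = 147/5
  (0, 18/7) → C = 162/7
  (17/15, 41/15) → C = 386/15

x_1 = 3/2, x_2 = 31/10, maximum C = 147/5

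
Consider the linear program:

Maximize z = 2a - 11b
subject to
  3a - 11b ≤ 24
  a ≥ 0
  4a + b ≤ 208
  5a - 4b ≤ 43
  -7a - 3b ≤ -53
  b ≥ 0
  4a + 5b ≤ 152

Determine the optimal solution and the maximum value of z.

a = 8, b = 0, maximum z = 16

Extreme points and z = 2a - 11b:
  (377/43, 9/43) → z = 655/43
  (8, 0) → z = 16
  (0, 53/3) → z = -583/3
  (0, 152/5) → z = -1672/5
  (823/41, 588/41) → z = -4822/41
  (53/7, 0) → z = 106/7

At the optimal vertex, 3a - 11b = 24 and b = 0.
Solving simultaneously gives a = 8, b = 0.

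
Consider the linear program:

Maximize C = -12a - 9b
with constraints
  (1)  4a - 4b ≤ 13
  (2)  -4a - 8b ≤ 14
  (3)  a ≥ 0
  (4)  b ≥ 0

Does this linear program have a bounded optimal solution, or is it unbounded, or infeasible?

Vertices and C = -12a - 9b:
  (13/4, 0) → C = -39
  (0, 0) → C = 0
The feasible region has finitely many vertices and no improving ray; the maximum is 0 at (0, 0).

bounded optimum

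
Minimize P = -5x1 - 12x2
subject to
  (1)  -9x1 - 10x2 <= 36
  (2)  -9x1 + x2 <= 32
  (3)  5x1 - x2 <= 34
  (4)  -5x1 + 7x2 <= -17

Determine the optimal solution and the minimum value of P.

x1 = 221/30, x2 = 17/6, minimum P = -425/6

Vertices and P = -5x1 - 12x2:
  (304/59, -486/59) → P = 4312/59
  (-82/113, -333/113) → P = 4406/113
  (221/30, 17/6) → P = -425/6

The binding constraints are 5x1 - x2 = 34 and -5x1 + 7x2 = -17.
Solving simultaneously gives x1 = 221/30, x2 = 17/6.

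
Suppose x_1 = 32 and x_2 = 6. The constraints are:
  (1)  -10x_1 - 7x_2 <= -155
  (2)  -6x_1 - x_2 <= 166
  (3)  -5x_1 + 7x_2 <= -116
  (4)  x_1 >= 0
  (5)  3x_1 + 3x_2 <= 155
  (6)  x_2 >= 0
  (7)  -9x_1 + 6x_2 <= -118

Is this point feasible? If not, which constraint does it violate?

feasible

(1): -362 ≤ -155 ✓
(2): -198 ≤ 166 ✓
(3): -118 ≤ -116 ✓
(4): 32 ≥ 0 ✓
(5): 114 ≤ 155 ✓
(6): 6 ≥ 0 ✓
(7): -252 ≤ -118 ✓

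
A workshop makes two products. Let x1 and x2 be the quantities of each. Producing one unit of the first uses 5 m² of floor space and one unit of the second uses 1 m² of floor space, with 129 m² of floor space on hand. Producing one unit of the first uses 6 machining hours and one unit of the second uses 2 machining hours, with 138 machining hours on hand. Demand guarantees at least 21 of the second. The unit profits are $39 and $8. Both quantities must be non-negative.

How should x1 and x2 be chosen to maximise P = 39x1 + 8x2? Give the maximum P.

Extreme points and P = 39x1 + 8x2:
  (0, 69) → P = 552
  (0, 21) → P = 168
  (16, 21) → P = 792

x1 = 16, x2 = 21, maximum P = 792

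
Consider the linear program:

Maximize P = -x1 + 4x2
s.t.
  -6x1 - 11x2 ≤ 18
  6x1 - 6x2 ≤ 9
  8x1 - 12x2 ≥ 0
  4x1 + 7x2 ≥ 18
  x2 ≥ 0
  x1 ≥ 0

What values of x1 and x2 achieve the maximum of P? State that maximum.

x1 = 9/2, x2 = 3, maximum P = 15/2

Corner points and P = -x1 + 4x2:
  (9/2, 3) → P = 15/2
  (57/22, 12/11) → P = 39/22
  (27/13, 18/13) → P = 45/13

At the optimal vertex, 6x1 - 6x2 = 9 and 8x1 - 12x2 = 0.
Solving simultaneously gives x1 = 9/2, x2 = 3.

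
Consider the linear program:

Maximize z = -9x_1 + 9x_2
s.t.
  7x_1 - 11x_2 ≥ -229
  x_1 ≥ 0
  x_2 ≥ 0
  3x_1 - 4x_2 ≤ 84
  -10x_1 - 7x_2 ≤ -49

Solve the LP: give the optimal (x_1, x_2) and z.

Feasible corners and z = -9x_1 + 9x_2:
  (0, 229/11) → z = 2061/11
  (368, 255) → z = -1017
  (0, 7) → z = 63
  (28, 0) → z = -252
  (49/10, 0) → z = -441/10

The optimum lies where 7x_1 - 11x_2 = -229 and x_1 = 0.
Solving simultaneously gives x_1 = 0, x_2 = 229/11.

x_1 = 0, x_2 = 229/11, maximum z = 2061/11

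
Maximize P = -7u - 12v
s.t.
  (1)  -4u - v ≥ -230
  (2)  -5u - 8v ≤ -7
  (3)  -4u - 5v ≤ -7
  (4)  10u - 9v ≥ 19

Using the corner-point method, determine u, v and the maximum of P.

At the optimal vertex, -4u - v = -230 and -5u - 8v = -7.
Solving simultaneously gives u = 611/9, v = -374/9.

u = 611/9, v = -374/9, maximum P = 211/9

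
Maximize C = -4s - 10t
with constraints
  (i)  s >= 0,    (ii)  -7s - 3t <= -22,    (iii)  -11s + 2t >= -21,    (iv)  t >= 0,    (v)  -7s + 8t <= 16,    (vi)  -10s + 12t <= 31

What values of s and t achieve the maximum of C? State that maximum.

Feasible corners and C = -4s - 10t:
  (107/47, 95/47) → C = -1378/47
  (128/77, 38/11) → C = -3172/77
  (100/37, 323/74) → C = -2015/37

s = 107/47, t = 95/47, maximum C = -1378/47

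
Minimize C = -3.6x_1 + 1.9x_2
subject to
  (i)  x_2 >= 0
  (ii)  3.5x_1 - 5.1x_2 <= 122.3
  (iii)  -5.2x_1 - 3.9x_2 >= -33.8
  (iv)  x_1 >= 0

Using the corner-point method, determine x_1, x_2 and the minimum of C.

At the optimal vertex, x_2 = 0 and -5.2x_1 - 3.9x_2 = -33.8.
Solving simultaneously gives x_1 = 13/2, x_2 = 0.

x_1 = 6.5, x_2 = 0, minimum C = -23.4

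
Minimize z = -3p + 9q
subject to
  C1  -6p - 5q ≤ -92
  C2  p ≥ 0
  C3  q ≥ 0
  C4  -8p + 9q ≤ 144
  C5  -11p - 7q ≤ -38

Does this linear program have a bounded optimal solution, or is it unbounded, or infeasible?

unbounded

From the feasible point (46/3, 0), moving in the direction (1, 0) keeps every constraint satisfied while z decreases without bound.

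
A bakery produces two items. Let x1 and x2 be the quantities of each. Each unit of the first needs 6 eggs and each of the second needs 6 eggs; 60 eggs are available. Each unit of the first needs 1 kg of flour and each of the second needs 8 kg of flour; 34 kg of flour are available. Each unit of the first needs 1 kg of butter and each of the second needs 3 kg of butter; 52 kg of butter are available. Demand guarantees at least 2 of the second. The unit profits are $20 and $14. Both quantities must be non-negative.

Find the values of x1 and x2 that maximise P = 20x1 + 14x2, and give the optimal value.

x1 = 8, x2 = 2, maximum P = 188

The optimum lies where 6x1 + 6x2 = 60 and x2 = 2.
Solving simultaneously gives x1 = 8, x2 = 2.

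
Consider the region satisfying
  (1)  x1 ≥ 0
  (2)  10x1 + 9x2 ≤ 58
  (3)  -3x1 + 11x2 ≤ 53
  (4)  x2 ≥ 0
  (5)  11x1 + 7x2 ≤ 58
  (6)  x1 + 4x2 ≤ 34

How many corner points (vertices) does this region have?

5

Of the 15 pairwise boundary intersections, those satisfying every inequality are:
  (0, 53/11)
  (0, 0)
  (161/137, 704/137)
  (4, 2)
  (58/11, 0)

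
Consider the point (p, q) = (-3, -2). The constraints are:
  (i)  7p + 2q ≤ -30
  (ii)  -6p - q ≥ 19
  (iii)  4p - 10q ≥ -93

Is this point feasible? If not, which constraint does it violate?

not feasible — violates (i)

Constraint (i): 7p + 2q = -25, which is not ≤ -30. All other constraints are satisfied.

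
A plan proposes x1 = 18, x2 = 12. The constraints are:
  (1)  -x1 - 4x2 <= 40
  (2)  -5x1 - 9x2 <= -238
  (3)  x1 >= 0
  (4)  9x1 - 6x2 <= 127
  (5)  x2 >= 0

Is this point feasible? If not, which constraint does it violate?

Constraint (2): -5x1 - 9x2 = -198, which is not ≤ -238. All other constraints are satisfied.

not feasible — violates (2)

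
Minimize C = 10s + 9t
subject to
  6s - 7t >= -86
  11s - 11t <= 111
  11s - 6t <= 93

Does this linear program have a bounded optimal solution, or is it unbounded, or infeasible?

From the feasible point (1167/41, 1504/41), moving in the direction (-11, -11) keeps every constraint satisfied while C decreases without bound.

unbounded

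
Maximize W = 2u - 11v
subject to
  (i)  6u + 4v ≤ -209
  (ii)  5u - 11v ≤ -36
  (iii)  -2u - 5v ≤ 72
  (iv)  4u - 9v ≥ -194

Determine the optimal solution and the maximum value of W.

u = -757/22, v = -7/11, maximum W = -680/11

Feasible corners and W = 2u - 11v:
  (-757/22, -7/11) → W = -680/11
  (-2657/70, 164/35) → W = -4461/35
  (-809/19, 50/19) → W = -2168/19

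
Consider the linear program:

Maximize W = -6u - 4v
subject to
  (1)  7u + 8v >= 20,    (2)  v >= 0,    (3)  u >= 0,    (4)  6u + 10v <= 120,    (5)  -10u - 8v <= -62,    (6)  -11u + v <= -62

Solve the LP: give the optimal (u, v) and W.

u = 279/49, v = 31/49, maximum W = -1798/49

Corner points and W = -6u - 4v:
  (20, 0) → W = -120
  (31/5, 0) → W = -186/5
  (185/29, 237/29) → W = -2058/29
  (279/49, 31/49) → W = -1798/49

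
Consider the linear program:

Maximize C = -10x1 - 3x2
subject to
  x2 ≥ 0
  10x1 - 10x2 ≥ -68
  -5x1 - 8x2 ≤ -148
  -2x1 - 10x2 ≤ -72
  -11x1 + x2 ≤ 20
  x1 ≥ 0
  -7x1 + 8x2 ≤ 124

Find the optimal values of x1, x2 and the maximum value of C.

x1 = 36/5, x2 = 14, maximum C = -114

Feasible corners and C = -10x1 - 3x2:
  (36, 0) → C = -360
  (36/5, 14) → C = -114
  (348/5, 382/5) → C = -4626/5
  (452/17, 32/17) → C = -4616/17
The feasible region is unbounded (it extends along (8, 7), (1, 0)), but C strictly decreases along every unbounded feasible direction, so there is no improving ray and the maximum is attained at a vertex.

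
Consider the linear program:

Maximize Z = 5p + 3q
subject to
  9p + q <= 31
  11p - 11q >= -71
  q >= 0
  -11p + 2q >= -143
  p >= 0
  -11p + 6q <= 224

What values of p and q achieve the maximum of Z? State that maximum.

The binding constraints are 9p + q = 31 and 11p - 11q = -71.
Solving simultaneously gives p = 27/11, q = 98/11.

p = 27/11, q = 98/11, maximum Z = 39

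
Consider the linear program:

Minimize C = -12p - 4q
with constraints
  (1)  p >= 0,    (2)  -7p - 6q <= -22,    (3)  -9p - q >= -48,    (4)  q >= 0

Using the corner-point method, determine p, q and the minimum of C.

p = 0, q = 48, minimum C = -192

Feasible corners and C = -12p - 4q:
  (0, 11/3) → C = -44/3
  (0, 48) → C = -192
  (22/7, 0) → C = -264/7
  (16/3, 0) → C = -64

The binding constraints are p = 0 and -9p - q = -48.
Solving simultaneously gives p = 0, q = 48.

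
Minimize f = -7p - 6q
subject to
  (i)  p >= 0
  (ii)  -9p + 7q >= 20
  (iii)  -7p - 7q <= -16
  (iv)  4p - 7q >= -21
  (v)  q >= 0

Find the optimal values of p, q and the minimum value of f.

p = 1/5, q = 109/35, minimum f = -703/35

Vertices and f = -7p - 6q:
  (0, 20/7) → f = -120/7
  (0, 3) → f = -18
  (1/5, 109/35) → f = -703/35

At the optimal vertex, -9p + 7q = 20 and 4p - 7q = -21.
Solving simultaneously gives p = 1/5, q = 109/35.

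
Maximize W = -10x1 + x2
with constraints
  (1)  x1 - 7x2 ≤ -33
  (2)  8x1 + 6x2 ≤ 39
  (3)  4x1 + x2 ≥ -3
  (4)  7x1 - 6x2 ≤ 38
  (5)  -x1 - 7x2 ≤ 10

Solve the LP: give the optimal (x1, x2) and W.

Vertices and W = -10x1 + x2:
  (75/62, 303/62) → W = -447/62
  (-54/29, 129/29) → W = 669/29
  (-57/16, 45/4) → W = 375/8

The optimum lies where 8x1 + 6x2 = 39 and 4x1 + x2 = -3.
Solving simultaneously gives x1 = -57/16, x2 = 45/4.

x1 = -57/16, x2 = 45/4, maximum W = 375/8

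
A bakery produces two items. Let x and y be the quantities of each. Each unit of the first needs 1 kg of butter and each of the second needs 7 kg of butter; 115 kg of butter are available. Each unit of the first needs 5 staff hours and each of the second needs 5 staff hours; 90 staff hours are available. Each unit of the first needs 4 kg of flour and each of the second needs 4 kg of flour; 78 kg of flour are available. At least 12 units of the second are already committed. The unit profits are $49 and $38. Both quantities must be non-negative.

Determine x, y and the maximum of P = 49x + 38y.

x = 6, y = 12, maximum P = 750

Feasible corners and P = 49x + 38y:
  (0, 115/7) → P = 4370/7
  (0, 12) → P = 456
  (11/6, 97/6) → P = 4225/6
  (6, 12) → P = 750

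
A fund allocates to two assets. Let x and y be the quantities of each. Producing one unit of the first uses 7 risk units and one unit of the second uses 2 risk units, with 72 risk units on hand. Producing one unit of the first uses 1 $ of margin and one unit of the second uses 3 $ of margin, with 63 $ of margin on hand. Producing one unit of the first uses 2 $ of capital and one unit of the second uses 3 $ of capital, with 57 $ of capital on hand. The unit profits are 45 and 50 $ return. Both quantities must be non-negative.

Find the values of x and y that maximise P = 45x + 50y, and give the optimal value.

Vertices and P = 45x + 50y:
  (0, 0) → P = 0
  (0, 19) → P = 950
  (72/7, 0) → P = 3240/7
  (6, 15) → P = 1020

x = 6, y = 15, maximum P = 1020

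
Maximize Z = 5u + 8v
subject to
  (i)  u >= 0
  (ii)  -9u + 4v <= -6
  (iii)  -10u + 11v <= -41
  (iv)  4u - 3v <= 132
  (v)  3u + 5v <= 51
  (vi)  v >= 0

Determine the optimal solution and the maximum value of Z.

u = 17, v = 0, maximum Z = 85

Vertices and Z = 5u + 8v:
  (766/83, 387/83) → Z = 6926/83
  (41/10, 0) → Z = 41/2
  (17, 0) → Z = 85

The optimum lies where 3u + 5v = 51 and v = 0.
Solving simultaneously gives u = 17, v = 0.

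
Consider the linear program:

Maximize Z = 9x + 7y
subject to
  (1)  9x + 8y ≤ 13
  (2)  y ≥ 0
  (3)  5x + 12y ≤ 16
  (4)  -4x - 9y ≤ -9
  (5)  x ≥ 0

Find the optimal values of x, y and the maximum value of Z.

x = 45/49, y = 29/49, maximum Z = 608/49

Vertices and Z = 9x + 7y:
  (7/17, 79/68) → Z = 805/68
  (45/49, 29/49) → Z = 608/49
  (0, 4/3) → Z = 28/3
  (0, 1) → Z = 7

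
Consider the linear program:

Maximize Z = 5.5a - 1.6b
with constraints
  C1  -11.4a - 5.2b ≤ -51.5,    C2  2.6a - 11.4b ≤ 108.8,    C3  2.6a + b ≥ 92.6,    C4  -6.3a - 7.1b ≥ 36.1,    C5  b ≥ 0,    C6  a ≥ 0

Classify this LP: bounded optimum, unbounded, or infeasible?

infeasible

The boundaries 2.6a - 11.4b = 108.8 and b = 0 meet at (544/13, 0), but that point violates -6.3a - 7.1b ≥ 36.1. Every candidate vertex is excluded by some other constraint, so the feasible region is empty.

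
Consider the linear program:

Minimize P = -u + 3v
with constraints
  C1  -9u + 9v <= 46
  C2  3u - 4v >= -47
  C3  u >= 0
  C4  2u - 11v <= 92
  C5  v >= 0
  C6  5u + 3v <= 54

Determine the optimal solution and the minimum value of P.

u = 54/5, v = 0, minimum P = -54/5

Extreme points and P = -u + 3v:
  (0, 46/9) → P = 46/3
  (29/6, 179/18) → P = 25
  (0, 0) → P = 0
  (54/5, 0) → P = -54/5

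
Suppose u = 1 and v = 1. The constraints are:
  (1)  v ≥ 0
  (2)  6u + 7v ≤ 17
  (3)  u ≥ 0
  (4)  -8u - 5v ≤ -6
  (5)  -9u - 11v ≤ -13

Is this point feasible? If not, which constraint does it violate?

feasible

(1): 1 ≥ 0 ✓
(2): 13 ≤ 17 ✓
(3): 1 ≥ 0 ✓
(4): -13 ≤ -6 ✓
(5): -20 ≤ -13 ✓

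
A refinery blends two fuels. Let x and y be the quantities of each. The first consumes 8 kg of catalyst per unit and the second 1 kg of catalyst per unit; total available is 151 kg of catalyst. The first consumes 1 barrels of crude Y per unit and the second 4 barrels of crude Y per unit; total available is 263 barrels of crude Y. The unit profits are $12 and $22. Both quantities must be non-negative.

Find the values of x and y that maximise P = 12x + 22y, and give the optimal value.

The binding constraints are 8x + y = 151 and x + 4y = 263.
Solving simultaneously gives x = 11, y = 63.

x = 11, y = 63, maximum P = 1518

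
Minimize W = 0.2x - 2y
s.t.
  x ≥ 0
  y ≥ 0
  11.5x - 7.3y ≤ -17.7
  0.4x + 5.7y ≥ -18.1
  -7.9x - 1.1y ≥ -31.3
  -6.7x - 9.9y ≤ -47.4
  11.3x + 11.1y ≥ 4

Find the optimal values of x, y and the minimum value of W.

x = 0, y = 313/11, minimum W = -626/11

Corner points and W = 0.2x - 2y:
  (0, 313/11) → W = -626/11
  (0, 158/33) → W = -316/33
  (10451/3516, 24989/3516) → W = -79813/5860
  (17079/16276, 66369/16276) → W = -646611/81380

At the optimal vertex, x = 0 and -7.9x - 1.1y = -31.3.
Solving simultaneously gives x = 0, y = 313/11.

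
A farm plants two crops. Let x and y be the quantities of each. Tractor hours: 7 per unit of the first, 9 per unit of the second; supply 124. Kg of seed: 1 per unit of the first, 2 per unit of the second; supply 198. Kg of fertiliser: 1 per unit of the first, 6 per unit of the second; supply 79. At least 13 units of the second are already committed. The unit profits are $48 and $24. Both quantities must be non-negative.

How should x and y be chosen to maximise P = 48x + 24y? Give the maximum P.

x = 1, y = 13, maximum P = 360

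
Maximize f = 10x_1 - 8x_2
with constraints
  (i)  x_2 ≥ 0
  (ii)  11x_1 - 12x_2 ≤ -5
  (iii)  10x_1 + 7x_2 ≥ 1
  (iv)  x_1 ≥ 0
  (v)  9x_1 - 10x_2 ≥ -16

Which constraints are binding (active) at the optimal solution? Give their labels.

(ii) and (v)

Feasible corners and f = 10x_1 - 8x_2:
  (0, 5/12) → f = -10/3
  (71, 131/2) → f = 186
  (0, 8/5) → f = -64/5

The maximum is at (71, 131/2). Substituting into each constraint, equality holds for (ii) and (v); the remaining constraints have slack.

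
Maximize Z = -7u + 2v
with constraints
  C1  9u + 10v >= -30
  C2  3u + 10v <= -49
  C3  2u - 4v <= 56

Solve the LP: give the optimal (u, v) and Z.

Feasible corners and Z = -7u + 2v:
  (19/6, -117/20) → Z = -508/15
  (55/7, -141/14) → Z = -526/7
  (91/8, -133/16) → Z = -385/4

u = 19/6, v = -117/20, maximum Z = -508/15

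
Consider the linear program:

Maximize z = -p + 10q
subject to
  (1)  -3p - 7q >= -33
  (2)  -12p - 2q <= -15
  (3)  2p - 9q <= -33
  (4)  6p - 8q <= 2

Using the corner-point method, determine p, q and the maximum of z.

p = 1/2, q = 9/2, maximum z = 89/2

Corner points and z = -p + 10q:
  (1/2, 9/2) → z = 89/2
  (66/41, 165/41) → z = 1584/41
  (69/112, 213/56) → z = 4191/112

At the optimal vertex, -3p - 7q = -33 and -12p - 2q = -15.
Solving simultaneously gives p = 1/2, q = 9/2.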